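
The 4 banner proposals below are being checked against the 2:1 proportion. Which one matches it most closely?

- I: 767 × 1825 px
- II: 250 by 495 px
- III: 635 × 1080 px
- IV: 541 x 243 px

II

Target 2:1 ≈ 2.000.
I: 2.379 (Δ0.379)  II: 1.980 (Δ0.020)  III: 1.701 (Δ0.299)  IV: 2.226 (Δ0.226)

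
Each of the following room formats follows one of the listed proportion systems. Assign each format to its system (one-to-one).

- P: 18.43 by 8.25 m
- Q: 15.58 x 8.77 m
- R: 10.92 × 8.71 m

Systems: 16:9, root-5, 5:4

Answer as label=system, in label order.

P = 18.43/8.25 ≈ 2.234 → root-5 (2.236)
Q = 15.58/8.77 ≈ 1.777 → 16:9 (1.778)
R = 10.92/8.71 ≈ 1.254 → 5:4 (1.250)

P=root-5, Q=16:9, R=5:4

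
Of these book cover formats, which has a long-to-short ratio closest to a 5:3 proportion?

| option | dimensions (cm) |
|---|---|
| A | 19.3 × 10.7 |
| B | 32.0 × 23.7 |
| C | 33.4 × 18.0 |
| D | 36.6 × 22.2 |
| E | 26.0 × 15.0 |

Ratios (long/short): A ≈ 1.804; B ≈ 1.350; C ≈ 1.856; D ≈ 1.649; E ≈ 1.733.
5:3 ≈ 1.667; option D is nearest (Δ 0.018).

D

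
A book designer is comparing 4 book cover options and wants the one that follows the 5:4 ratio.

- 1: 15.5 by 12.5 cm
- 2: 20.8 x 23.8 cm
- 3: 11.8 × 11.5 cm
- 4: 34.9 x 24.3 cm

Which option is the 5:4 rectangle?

Ratios (long/short): 1 ≈ 1.240; 2 ≈ 1.144; 3 ≈ 1.026; 4 ≈ 1.436.
5:4 ≈ 1.250; option 1 is nearest (Δ 0.010).

1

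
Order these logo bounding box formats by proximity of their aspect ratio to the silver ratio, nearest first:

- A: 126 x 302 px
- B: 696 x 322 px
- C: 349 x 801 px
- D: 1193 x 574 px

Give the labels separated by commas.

A: 302/126 ≈ 2.397 → |2.397 − 2.414| = 0.017
B: 696/322 ≈ 2.161 → |2.161 − 2.414| = 0.253
C: 801/349 ≈ 2.295 → |2.295 − 2.414| = 0.119
D: 1193/574 ≈ 2.078 → |2.078 − 2.414| = 0.336

A, C, B, D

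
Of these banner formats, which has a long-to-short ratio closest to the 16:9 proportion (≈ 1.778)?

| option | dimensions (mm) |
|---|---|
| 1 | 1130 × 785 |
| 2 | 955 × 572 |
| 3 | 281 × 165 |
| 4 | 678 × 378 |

Ratios (long/short): 1 ≈ 1.439; 2 ≈ 1.670; 3 ≈ 1.703; 4 ≈ 1.794.
16:9 ≈ 1.778; option 4 is nearest (Δ 0.016).

4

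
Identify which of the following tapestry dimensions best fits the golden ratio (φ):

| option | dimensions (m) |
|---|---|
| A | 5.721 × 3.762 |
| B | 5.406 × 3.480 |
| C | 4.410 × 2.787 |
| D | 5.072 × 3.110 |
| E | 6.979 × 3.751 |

Ratios (long/short): A ≈ 1.521; B ≈ 1.553; C ≈ 1.582; D ≈ 1.631; E ≈ 1.861.
golden ratio ≈ 1.618; option D is nearest (Δ 0.013).

D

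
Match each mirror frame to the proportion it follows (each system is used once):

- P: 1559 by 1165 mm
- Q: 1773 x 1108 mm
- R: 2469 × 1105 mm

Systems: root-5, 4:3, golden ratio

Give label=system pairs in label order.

P=4:3, Q=golden ratio, R=root-5

P = 1559/1165 ≈ 1.338 → 4:3 (1.333)
Q = 1773/1108 ≈ 1.600 → golden ratio (1.618)
R = 2469/1105 ≈ 2.234 → root-5 (2.236)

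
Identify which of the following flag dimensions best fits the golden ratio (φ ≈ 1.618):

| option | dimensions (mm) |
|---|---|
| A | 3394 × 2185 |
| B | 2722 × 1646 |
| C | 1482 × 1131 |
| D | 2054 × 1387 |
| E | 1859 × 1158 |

E

Ratios (long/short): A ≈ 1.553; B ≈ 1.654; C ≈ 1.310; D ≈ 1.481; E ≈ 1.605.
golden ratio ≈ 1.618; option E is nearest (Δ 0.013).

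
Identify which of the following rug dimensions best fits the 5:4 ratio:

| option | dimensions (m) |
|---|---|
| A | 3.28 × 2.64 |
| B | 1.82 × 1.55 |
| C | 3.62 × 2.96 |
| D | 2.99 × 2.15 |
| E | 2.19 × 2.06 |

Target 5:4 ≈ 1.250.
A: 1.242 (Δ0.008)  B: 1.174 (Δ0.076)  C: 1.223 (Δ0.027)  D: 1.391 (Δ0.141)  E: 1.063 (Δ0.187)

A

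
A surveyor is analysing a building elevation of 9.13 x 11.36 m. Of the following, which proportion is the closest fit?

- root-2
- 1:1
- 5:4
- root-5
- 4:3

11.36/9.13 ≈ 1.244. Nearest candidates are 5:4 (1.250, off by 0.006) and 4:3 (1.333, off by 0.089).

5:4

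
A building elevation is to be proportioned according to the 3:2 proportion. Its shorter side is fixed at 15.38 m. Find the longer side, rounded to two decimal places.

23.07 m

3:2 = 1.50000.
Longer side = 15.38 × 1.50000 ≈ 23.0700 → 23.07 m.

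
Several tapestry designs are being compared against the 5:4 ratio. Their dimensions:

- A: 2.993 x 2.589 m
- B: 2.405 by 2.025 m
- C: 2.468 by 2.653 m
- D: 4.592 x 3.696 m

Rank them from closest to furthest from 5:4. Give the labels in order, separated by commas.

Ratios: A = 2.993 / 2.589 ≈ 1.156; B = 2.405 / 2.025 ≈ 1.188; C = 2.653 / 2.468 ≈ 1.075; D = 4.592 / 3.696 ≈ 1.242.
|Δ from 1.250|: A 0.094; B 0.062; C 0.175; D 0.008.

D, B, A, C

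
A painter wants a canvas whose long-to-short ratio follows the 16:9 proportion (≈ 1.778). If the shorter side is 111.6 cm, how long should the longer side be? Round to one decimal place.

198.4 cm

16:9 ≈ 1.77778.
Longer side = 111.6 × 1.77778 ≈ 198.400 → 198.4 cm.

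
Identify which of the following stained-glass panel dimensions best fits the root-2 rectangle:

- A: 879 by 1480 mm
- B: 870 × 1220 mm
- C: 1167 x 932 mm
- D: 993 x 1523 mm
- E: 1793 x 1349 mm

B

Ratios (long/short): A ≈ 1.684; B ≈ 1.402; C ≈ 1.252; D ≈ 1.534; E ≈ 1.329.
root-2 ≈ 1.414; option B is nearest (Δ 0.012).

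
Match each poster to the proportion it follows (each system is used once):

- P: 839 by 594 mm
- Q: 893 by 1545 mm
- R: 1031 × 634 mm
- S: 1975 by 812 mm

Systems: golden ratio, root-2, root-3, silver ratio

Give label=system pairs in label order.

P = 839/594 ≈ 1.412 → root-2 (1.414)
Q = 1545/893 ≈ 1.730 → root-3 (1.732)
R = 1031/634 ≈ 1.626 → golden ratio (1.618)
S = 1975/812 ≈ 2.432 → silver ratio (2.414)

P=root-2, Q=root-3, R=golden ratio, S=silver ratio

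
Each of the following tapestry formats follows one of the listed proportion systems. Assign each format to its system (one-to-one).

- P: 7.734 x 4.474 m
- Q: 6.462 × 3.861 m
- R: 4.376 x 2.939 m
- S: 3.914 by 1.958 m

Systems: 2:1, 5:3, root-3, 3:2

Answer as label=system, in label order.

P=root-3, Q=5:3, R=3:2, S=2:1

Ratios: P ≈ 1.729; Q ≈ 1.674; R ≈ 1.489; S ≈ 1.999.
Targets: 2:1 ≈ 2.000; 5:3 ≈ 1.667; root-3 ≈ 1.732; 3:2 ≈ 1.500.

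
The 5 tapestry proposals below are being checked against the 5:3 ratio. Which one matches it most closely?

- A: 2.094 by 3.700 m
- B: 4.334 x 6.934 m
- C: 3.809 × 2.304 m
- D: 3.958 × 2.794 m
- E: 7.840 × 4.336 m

C

Target 5:3 ≈ 1.667.
A: 1.767 (Δ0.100)  B: 1.600 (Δ0.067)  C: 1.653 (Δ0.014)  D: 1.417 (Δ0.250)  E: 1.808 (Δ0.141)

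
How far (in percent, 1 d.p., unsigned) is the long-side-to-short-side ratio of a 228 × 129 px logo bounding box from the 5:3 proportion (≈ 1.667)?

Ratio = 228 / 129 ≈ 1.7674.
Ideal 5:3 ≈ 1.6667. |1.7674 − 1.6667| / 1.6667 ≈ 6.04% → 6.0%.

6.0%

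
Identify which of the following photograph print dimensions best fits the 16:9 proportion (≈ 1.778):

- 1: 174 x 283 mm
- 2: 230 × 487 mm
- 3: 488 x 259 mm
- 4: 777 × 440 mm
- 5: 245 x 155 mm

4

Target 16:9 ≈ 1.778.
1: 1.626 (Δ0.152)  2: 2.117 (Δ0.339)  3: 1.884 (Δ0.106)  4: 1.766 (Δ0.012)  5: 1.581 (Δ0.197)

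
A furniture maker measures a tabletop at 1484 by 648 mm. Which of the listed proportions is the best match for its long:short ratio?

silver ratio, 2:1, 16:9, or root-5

1484/648 ≈ 2.290. Nearest candidates are root-5 (2.236, off by 0.054) and silver ratio (2.414, off by 0.124).

root-5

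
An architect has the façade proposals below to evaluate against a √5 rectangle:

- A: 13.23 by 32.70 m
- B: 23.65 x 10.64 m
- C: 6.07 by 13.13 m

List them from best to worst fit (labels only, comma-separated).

A: 32.70/13.23 ≈ 2.472 → |2.472 − 2.236| = 0.236
B: 23.65/10.64 ≈ 2.223 → |2.223 − 2.236| = 0.013
C: 13.13/6.07 ≈ 2.163 → |2.163 − 2.236| = 0.073

B, C, A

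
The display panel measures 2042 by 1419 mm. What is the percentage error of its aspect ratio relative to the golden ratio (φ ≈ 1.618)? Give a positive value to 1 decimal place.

11.1%

Ratio = 2042 / 1419 ≈ 1.4390.
Ideal golden ratio ≈ 1.6180. |1.4390 − 1.6180| / 1.6180 ≈ 11.06% → 11.1%.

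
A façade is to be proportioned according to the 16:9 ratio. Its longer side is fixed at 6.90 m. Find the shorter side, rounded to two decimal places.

16:9 ≈ 1.77778.
Shorter side = 6.90 ÷ 1.77778 ≈ 3.8812 → 3.88 m.

3.88 m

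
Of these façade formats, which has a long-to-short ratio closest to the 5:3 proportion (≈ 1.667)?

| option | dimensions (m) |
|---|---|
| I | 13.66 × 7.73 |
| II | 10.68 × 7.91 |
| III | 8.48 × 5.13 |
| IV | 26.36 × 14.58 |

Ratios (long/short): I ≈ 1.767; II ≈ 1.350; III ≈ 1.653; IV ≈ 1.808.
5:3 ≈ 1.667; option III is nearest (Δ 0.014).

III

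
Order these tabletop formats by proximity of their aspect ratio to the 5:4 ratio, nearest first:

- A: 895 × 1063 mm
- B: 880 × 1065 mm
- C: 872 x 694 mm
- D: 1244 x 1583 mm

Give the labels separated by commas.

A: 1063/895 ≈ 1.188 → |1.188 − 1.250| = 0.062
B: 1065/880 ≈ 1.210 → |1.210 − 1.250| = 0.040
C: 872/694 ≈ 1.256 → |1.256 − 1.250| = 0.006
D: 1583/1244 ≈ 1.273 → |1.273 − 1.250| = 0.023

C, D, B, A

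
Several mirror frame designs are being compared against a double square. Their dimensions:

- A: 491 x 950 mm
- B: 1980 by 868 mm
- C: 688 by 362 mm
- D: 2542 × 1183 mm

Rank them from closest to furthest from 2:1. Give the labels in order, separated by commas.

A, C, D, B

A: 950/491 ≈ 1.935 → |1.935 − 2.000| = 0.065
B: 1980/868 ≈ 2.281 → |2.281 − 2.000| = 0.281
C: 688/362 ≈ 1.901 → |1.901 − 2.000| = 0.099
D: 2542/1183 ≈ 2.149 → |2.149 − 2.000| = 0.149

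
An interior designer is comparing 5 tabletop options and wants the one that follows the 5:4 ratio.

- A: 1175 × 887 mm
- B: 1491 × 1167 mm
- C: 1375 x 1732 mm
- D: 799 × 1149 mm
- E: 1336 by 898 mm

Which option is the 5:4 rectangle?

Target 5:4 ≈ 1.250.
A: 1.325 (Δ0.075)  B: 1.278 (Δ0.028)  C: 1.260 (Δ0.010)  D: 1.438 (Δ0.188)  E: 1.488 (Δ0.238)

C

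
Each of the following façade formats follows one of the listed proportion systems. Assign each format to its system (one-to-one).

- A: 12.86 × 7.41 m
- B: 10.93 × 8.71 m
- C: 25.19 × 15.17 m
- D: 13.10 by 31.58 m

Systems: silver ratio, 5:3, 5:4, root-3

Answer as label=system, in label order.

A = 12.86/7.41 ≈ 1.735 → root-3 (1.732)
B = 10.93/8.71 ≈ 1.255 → 5:4 (1.250)
C = 25.19/15.17 ≈ 1.661 → 5:3 (1.667)
D = 31.58/13.10 ≈ 2.411 → silver ratio (2.414)

A=root-3, B=5:4, C=5:3, D=silver ratio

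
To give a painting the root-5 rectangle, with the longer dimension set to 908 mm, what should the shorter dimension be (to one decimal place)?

406.1 mm

root-5 ≈ 2.23607.
Shorter side = 908 ÷ 2.23607 ≈ 406.070 → 406.1 mm.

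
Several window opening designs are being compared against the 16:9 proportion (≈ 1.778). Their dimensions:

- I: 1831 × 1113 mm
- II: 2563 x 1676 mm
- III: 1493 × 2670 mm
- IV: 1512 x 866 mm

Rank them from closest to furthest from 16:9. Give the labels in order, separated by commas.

I: 1831/1113 ≈ 1.645 → |1.645 − 1.778| = 0.133
II: 2563/1676 ≈ 1.529 → |1.529 − 1.778| = 0.249
III: 2670/1493 ≈ 1.788 → |1.788 − 1.778| = 0.010
IV: 1512/866 ≈ 1.746 → |1.746 − 1.778| = 0.032

III, IV, I, II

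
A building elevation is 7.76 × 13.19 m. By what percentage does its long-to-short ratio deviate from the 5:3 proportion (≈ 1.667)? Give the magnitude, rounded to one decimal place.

2.0%

Ratio = 13.19 / 7.76 ≈ 1.6997.
Ideal 5:3 ≈ 1.6667. |1.6997 − 1.6667| / 1.6667 ≈ 1.98% → 2.0%.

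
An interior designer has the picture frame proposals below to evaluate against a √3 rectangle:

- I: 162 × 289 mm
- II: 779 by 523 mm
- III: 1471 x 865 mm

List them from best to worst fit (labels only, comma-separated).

III, I, II

Ratios: I = 289 / 162 ≈ 1.784; II = 779 / 523 ≈ 1.489; III = 1471 / 865 ≈ 1.701.
|Δ from 1.732|: I 0.052; II 0.243; III 0.031.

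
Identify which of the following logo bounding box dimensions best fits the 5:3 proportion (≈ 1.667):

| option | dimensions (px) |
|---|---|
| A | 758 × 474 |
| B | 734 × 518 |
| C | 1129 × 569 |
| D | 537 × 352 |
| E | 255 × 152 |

Ratios (long/short): A ≈ 1.599; B ≈ 1.417; C ≈ 1.984; D ≈ 1.526; E ≈ 1.678.
5:3 ≈ 1.667; option E is nearest (Δ 0.011).

E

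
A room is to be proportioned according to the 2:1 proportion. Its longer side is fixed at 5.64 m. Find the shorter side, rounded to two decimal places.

2:1 = 2.00000.
Shorter side = 5.64 ÷ 2.00000 ≈ 2.8200 → 2.82 m.

2.82 m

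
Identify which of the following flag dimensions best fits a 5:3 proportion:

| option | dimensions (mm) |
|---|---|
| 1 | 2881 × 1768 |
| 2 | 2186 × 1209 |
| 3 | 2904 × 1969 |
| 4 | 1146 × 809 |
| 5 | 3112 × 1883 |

Ratios (long/short): 1 ≈ 1.630; 2 ≈ 1.808; 3 ≈ 1.475; 4 ≈ 1.417; 5 ≈ 1.653.
5:3 ≈ 1.667; option 5 is nearest (Δ 0.014).

5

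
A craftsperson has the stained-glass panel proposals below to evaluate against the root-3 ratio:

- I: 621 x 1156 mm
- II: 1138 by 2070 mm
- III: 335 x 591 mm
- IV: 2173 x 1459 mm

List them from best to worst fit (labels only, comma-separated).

III, II, I, IV

Ratios: I = 1156 / 621 ≈ 1.862; II = 2070 / 1138 ≈ 1.819; III = 591 / 335 ≈ 1.764; IV = 2173 / 1459 ≈ 1.489.
|Δ from 1.732|: I 0.130; II 0.087; III 0.032; IV 0.243.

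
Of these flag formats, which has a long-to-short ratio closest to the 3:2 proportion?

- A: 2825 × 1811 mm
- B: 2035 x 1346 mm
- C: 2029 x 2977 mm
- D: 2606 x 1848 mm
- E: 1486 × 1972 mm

B

Target 3:2 ≈ 1.500.
A: 1.560 (Δ0.060)  B: 1.512 (Δ0.012)  C: 1.467 (Δ0.033)  D: 1.410 (Δ0.090)  E: 1.327 (Δ0.173)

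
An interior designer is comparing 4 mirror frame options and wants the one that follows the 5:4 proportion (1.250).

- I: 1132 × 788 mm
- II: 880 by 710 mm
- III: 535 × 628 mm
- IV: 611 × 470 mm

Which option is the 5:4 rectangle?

II

Target 5:4 ≈ 1.250.
I: 1.437 (Δ0.187)  II: 1.239 (Δ0.011)  III: 1.174 (Δ0.076)  IV: 1.300 (Δ0.050)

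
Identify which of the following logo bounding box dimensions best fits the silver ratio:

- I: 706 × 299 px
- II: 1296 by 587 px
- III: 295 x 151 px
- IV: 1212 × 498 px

Ratios (long/short): I ≈ 2.361; II ≈ 2.208; III ≈ 1.954; IV ≈ 2.434.
silver ratio ≈ 2.414; option IV is nearest (Δ 0.020).

IV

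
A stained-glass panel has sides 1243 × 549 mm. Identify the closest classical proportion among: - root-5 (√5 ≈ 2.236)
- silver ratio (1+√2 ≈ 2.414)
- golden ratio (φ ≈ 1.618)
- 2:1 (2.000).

1243/549 ≈ 2.264. Nearest candidates are root-5 (2.236, off by 0.028) and silver ratio (2.414, off by 0.150).

root-5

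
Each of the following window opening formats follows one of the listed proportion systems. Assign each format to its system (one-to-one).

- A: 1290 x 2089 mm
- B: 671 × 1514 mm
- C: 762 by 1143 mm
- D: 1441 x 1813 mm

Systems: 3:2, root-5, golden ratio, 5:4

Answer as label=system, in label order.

Ratios: A ≈ 1.619; B ≈ 2.256; C ≈ 1.500; D ≈ 1.258.
Targets: 3:2 ≈ 1.500; root-5 ≈ 2.236; golden ratio ≈ 1.618; 5:4 ≈ 1.250.

A=golden ratio, B=root-5, C=3:2, D=5:4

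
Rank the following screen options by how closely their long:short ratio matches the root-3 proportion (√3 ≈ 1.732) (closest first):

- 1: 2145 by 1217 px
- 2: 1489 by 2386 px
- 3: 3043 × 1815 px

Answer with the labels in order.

Ratios: 1 = 2145 / 1217 ≈ 1.763; 2 = 2386 / 1489 ≈ 1.602; 3 = 3043 / 1815 ≈ 1.677.
|Δ from 1.732|: 1 0.031; 2 0.130; 3 0.055.

1, 3, 2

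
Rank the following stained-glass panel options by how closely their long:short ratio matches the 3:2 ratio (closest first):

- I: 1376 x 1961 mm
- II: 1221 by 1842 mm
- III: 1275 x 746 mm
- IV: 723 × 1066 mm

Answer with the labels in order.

I: 1961/1376 ≈ 1.425 → |1.425 − 1.500| = 0.075
II: 1842/1221 ≈ 1.509 → |1.509 − 1.500| = 0.009
III: 1275/746 ≈ 1.709 → |1.709 − 1.500| = 0.209
IV: 1066/723 ≈ 1.474 → |1.474 − 1.500| = 0.026

II, IV, I, III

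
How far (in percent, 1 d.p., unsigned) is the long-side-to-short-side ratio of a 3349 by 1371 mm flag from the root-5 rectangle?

Ratio = 3349 / 1371 ≈ 2.4427.
Ideal root-5 ≈ 2.2361. |2.4427 − 2.2361| / 2.2361 ≈ 9.24% → 9.2%.

9.2%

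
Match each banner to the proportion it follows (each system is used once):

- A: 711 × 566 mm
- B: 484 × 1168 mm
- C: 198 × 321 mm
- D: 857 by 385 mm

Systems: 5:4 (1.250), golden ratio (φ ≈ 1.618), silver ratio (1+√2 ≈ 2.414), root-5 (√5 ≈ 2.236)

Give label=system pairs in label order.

A = 711/566 ≈ 1.256 → 5:4 (1.250)
B = 1168/484 ≈ 2.413 → silver ratio (2.414)
C = 321/198 ≈ 1.621 → golden ratio (1.618)
D = 857/385 ≈ 2.226 → root-5 (2.236)

A=5:4, B=silver ratio, C=golden ratio, D=root-5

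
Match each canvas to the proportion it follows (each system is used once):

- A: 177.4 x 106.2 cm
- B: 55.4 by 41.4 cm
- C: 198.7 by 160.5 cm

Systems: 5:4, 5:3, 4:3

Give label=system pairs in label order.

A = 177.4/106.2 ≈ 1.670 → 5:3 (1.667)
B = 55.4/41.4 ≈ 1.338 → 4:3 (1.333)
C = 198.7/160.5 ≈ 1.238 → 5:4 (1.250)

A=5:3, B=4:3, C=5:4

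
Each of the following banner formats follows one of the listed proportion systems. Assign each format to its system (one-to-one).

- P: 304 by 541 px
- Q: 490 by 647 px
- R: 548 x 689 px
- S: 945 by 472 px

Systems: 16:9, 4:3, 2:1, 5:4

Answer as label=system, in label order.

P=16:9, Q=4:3, R=5:4, S=2:1

Ratios: P ≈ 1.780; Q ≈ 1.320; R ≈ 1.257; S ≈ 2.002.
Targets: 16:9 ≈ 1.778; 4:3 ≈ 1.333; 2:1 ≈ 2.000; 5:4 ≈ 1.250.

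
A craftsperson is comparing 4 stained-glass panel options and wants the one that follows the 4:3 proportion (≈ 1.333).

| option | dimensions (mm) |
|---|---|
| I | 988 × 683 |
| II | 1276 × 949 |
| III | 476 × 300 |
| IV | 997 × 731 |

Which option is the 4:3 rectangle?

Ratios (long/short): I ≈ 1.447; II ≈ 1.345; III ≈ 1.587; IV ≈ 1.364.
4:3 ≈ 1.333; option II is nearest (Δ 0.012).

II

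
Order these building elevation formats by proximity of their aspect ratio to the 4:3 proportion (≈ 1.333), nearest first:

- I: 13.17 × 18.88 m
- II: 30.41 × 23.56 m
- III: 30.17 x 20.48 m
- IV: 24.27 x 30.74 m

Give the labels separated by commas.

I: 18.88/13.17 ≈ 1.434 → |1.434 − 1.333| = 0.101
II: 30.41/23.56 ≈ 1.291 → |1.291 − 1.333| = 0.042
III: 30.17/20.48 ≈ 1.473 → |1.473 − 1.333| = 0.140
IV: 30.74/24.27 ≈ 1.267 → |1.267 − 1.333| = 0.066

II, IV, I, III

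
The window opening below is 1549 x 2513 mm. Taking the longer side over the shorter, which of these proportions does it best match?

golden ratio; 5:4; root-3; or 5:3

golden ratio

2513/1549 ≈ 1.622. Nearest candidates are golden ratio (1.618, off by 0.004) and 5:3 (1.667, off by 0.045).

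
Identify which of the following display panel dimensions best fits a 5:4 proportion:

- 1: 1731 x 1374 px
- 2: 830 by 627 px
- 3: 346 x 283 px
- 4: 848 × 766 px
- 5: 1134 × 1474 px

1

Target 5:4 ≈ 1.250.
1: 1.260 (Δ0.010)  2: 1.324 (Δ0.074)  3: 1.223 (Δ0.027)  4: 1.107 (Δ0.143)  5: 1.300 (Δ0.050)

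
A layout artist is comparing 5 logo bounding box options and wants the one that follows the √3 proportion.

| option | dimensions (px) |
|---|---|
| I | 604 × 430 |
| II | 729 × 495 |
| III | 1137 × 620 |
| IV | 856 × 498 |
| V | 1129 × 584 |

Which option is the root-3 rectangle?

Target root-3 ≈ 1.732.
I: 1.405 (Δ0.327)  II: 1.473 (Δ0.259)  III: 1.834 (Δ0.102)  IV: 1.719 (Δ0.013)  V: 1.933 (Δ0.201)

IV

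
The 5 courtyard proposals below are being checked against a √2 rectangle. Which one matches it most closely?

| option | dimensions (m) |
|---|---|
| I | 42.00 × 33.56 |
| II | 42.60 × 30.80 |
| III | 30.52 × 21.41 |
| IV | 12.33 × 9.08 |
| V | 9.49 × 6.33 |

Ratios (long/short): I ≈ 1.251; II ≈ 1.383; III ≈ 1.426; IV ≈ 1.358; V ≈ 1.499.
root-2 ≈ 1.414; option III is nearest (Δ 0.012).

III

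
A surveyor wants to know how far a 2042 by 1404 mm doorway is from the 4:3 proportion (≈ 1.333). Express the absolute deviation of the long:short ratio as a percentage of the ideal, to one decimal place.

Ratio = 2042 / 1404 ≈ 1.4544.
Ideal 4:3 ≈ 1.3333. |1.4544 − 1.3333| / 1.3333 ≈ 9.08% → 9.1%.

9.1%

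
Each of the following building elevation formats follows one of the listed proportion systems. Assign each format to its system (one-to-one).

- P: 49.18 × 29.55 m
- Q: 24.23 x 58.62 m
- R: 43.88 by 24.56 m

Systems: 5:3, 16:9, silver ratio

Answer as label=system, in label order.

P=5:3, Q=silver ratio, R=16:9

P = 49.18/29.55 ≈ 1.664 → 5:3 (1.667)
Q = 58.62/24.23 ≈ 2.419 → silver ratio (2.414)
R = 43.88/24.56 ≈ 1.787 → 16:9 (1.778)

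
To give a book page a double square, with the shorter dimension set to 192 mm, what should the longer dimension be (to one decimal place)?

2:1 = 2.00000.
Longer side = 192 × 2.00000 ≈ 384.000 → 384.0 mm.

384.0 mm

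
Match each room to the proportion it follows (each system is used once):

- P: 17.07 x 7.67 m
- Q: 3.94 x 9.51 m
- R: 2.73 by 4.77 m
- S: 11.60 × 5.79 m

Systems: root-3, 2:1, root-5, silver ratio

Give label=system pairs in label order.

P=root-5, Q=silver ratio, R=root-3, S=2:1

Ratios: P ≈ 2.226; Q ≈ 2.414; R ≈ 1.747; S ≈ 2.003.
Targets: root-3 ≈ 1.732; 2:1 ≈ 2.000; root-5 ≈ 2.236; silver ratio ≈ 2.414.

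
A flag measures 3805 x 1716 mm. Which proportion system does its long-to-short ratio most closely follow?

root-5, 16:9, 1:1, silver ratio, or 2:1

Ratio = 3805 / 1716 ≈ 2.217.
Distances: root-5 2.236 (Δ 0.019); 16:9 1.778 (Δ 0.439); 1:1 1.000 (Δ 1.217); silver ratio 2.414 (Δ 0.197); 2:1 2.000 (Δ 0.217).

root-5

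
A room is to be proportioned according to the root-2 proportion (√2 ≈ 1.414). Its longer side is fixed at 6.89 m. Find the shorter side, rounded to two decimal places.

4.87 m

root-2 ≈ 1.41421.
Shorter side = 6.89 ÷ 1.41421 ≈ 4.8720 → 4.87 m.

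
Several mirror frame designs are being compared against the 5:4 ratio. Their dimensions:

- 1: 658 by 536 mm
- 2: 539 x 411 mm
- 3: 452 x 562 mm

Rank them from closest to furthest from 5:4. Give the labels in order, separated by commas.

1: 658/536 ≈ 1.228 → |1.228 − 1.250| = 0.022
2: 539/411 ≈ 1.311 → |1.311 − 1.250| = 0.061
3: 562/452 ≈ 1.243 → |1.243 − 1.250| = 0.007

3, 1, 2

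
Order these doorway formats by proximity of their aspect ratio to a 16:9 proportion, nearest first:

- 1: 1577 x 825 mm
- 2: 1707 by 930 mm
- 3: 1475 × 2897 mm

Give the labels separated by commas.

Ratios: 1 = 1577 / 825 ≈ 1.912; 2 = 1707 / 930 ≈ 1.835; 3 = 2897 / 1475 ≈ 1.964.
|Δ from 1.778|: 1 0.134; 2 0.057; 3 0.186.

2, 1, 3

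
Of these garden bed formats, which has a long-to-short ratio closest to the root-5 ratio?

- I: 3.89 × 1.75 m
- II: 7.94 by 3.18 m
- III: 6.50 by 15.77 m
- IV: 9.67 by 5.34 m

I

Ratios (long/short): I ≈ 2.223; II ≈ 2.497; III ≈ 2.426; IV ≈ 1.811.
root-5 ≈ 2.236; option I is nearest (Δ 0.013).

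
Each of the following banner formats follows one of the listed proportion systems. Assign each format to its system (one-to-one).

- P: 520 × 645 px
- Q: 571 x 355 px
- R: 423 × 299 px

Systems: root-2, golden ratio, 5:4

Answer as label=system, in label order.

P = 645/520 ≈ 1.240 → 5:4 (1.250)
Q = 571/355 ≈ 1.608 → golden ratio (1.618)
R = 423/299 ≈ 1.415 → root-2 (1.414)

P=5:4, Q=golden ratio, R=root-2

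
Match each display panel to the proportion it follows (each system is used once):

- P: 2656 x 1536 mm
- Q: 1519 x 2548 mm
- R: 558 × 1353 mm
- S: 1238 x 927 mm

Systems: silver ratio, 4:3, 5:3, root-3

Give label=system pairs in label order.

P=root-3, Q=5:3, R=silver ratio, S=4:3

P = 2656/1536 ≈ 1.729 → root-3 (1.732)
Q = 2548/1519 ≈ 1.677 → 5:3 (1.667)
R = 1353/558 ≈ 2.425 → silver ratio (2.414)
S = 1238/927 ≈ 1.335 → 4:3 (1.333)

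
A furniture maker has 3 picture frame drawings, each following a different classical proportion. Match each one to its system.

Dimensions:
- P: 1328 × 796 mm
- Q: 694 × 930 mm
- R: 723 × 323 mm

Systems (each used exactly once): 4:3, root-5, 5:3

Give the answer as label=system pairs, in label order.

P = 1328/796 ≈ 1.668 → 5:3 (1.667)
Q = 930/694 ≈ 1.340 → 4:3 (1.333)
R = 723/323 ≈ 2.238 → root-5 (2.236)

P=5:3, Q=4:3, R=root-5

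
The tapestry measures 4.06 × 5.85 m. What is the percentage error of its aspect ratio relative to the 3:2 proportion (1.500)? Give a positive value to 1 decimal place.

Ratio = 5.85 / 4.06 ≈ 1.4409.
Ideal 3:2 = 1.5000. |1.4409 − 1.5000| / 1.5000 ≈ 3.94% → 3.9%.

3.9%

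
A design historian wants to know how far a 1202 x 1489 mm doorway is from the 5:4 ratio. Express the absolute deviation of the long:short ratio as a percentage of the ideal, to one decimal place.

0.9%

Ratio = 1489 / 1202 ≈ 1.2388.
Ideal 5:4 = 1.2500. |1.2388 − 1.2500| / 1.2500 ≈ 0.90% → 0.9%.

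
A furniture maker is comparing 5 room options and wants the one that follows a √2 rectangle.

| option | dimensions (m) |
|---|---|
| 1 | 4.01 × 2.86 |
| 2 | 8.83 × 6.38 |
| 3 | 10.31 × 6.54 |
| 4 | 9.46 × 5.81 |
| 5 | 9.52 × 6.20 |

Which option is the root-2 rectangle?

1

Target root-2 ≈ 1.414.
1: 1.402 (Δ0.012)  2: 1.384 (Δ0.030)  3: 1.576 (Δ0.162)  4: 1.628 (Δ0.214)  5: 1.535 (Δ0.121)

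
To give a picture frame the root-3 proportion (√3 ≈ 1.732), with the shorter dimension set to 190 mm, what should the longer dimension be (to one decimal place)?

329.1 mm

root-3 ≈ 1.73205.
Longer side = 190 × 1.73205 ≈ 329.090 → 329.1 mm.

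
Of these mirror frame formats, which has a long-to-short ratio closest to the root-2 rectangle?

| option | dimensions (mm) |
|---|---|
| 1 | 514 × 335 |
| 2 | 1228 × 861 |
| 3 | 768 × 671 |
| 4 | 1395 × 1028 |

Ratios (long/short): 1 ≈ 1.534; 2 ≈ 1.426; 3 ≈ 1.145; 4 ≈ 1.357.
root-2 ≈ 1.414; option 2 is nearest (Δ 0.012).

2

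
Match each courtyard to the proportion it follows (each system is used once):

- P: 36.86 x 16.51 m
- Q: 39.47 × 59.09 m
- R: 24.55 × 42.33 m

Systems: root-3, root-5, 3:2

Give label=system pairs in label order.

P=root-5, Q=3:2, R=root-3

P = 36.86/16.51 ≈ 2.233 → root-5 (2.236)
Q = 59.09/39.47 ≈ 1.497 → 3:2 (1.500)
R = 42.33/24.55 ≈ 1.724 → root-3 (1.732)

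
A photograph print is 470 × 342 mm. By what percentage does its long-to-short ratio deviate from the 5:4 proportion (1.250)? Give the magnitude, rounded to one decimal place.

9.9%

Ratio = 470 / 342 ≈ 1.3743.
Ideal 5:4 = 1.2500. |1.3743 − 1.2500| / 1.2500 ≈ 9.94% → 9.9%.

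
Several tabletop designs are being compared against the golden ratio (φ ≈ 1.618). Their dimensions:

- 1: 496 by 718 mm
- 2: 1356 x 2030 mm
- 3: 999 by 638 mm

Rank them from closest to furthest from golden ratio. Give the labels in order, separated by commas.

3, 2, 1

1: 718/496 ≈ 1.448 → |1.448 − 1.618| = 0.170
2: 2030/1356 ≈ 1.497 → |1.497 − 1.618| = 0.121
3: 999/638 ≈ 1.566 → |1.566 − 1.618| = 0.052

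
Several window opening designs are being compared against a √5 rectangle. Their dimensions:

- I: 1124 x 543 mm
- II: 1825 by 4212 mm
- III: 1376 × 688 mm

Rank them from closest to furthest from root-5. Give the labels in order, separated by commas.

II, I, III

Ratios: I = 1124 / 543 ≈ 2.070; II = 4212 / 1825 ≈ 2.308; III = 1376 / 688 ≈ 2.000.
|Δ from 2.236|: I 0.166; II 0.072; III 0.236.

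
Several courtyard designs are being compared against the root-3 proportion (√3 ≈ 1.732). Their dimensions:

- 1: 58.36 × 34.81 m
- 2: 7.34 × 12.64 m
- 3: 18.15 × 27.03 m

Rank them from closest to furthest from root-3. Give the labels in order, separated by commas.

1: 58.36/34.81 ≈ 1.677 → |1.677 − 1.732| = 0.055
2: 12.64/7.34 ≈ 1.722 → |1.722 − 1.732| = 0.010
3: 27.03/18.15 ≈ 1.489 → |1.489 − 1.732| = 0.243

2, 1, 3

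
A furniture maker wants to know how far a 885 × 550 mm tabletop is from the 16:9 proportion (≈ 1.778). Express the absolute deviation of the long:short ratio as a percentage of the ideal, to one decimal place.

9.5%

Ratio = 885 / 550 ≈ 1.6091.
Ideal 16:9 ≈ 1.7778. |1.6091 − 1.7778| / 1.7778 ≈ 9.49% → 9.5%.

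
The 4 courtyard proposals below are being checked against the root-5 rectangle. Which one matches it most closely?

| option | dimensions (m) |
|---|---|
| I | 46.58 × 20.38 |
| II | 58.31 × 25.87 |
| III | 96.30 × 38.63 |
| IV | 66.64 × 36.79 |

II

Target root-5 ≈ 2.236.
I: 2.286 (Δ0.050)  II: 2.254 (Δ0.018)  III: 2.493 (Δ0.257)  IV: 1.811 (Δ0.425)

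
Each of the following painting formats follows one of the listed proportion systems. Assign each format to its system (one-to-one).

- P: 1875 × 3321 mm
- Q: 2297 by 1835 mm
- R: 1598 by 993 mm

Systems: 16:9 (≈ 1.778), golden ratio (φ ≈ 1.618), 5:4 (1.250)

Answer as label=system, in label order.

P = 3321/1875 ≈ 1.771 → 16:9 (1.778)
Q = 2297/1835 ≈ 1.252 → 5:4 (1.250)
R = 1598/993 ≈ 1.609 → golden ratio (1.618)

P=16:9, Q=5:4, R=golden ratio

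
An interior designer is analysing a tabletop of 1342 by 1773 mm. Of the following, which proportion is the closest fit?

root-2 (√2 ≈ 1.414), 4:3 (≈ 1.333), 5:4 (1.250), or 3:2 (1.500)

4:3

1773/1342 ≈ 1.321. Nearest candidates are 4:3 (1.333, off by 0.012) and 5:4 (1.250, off by 0.071).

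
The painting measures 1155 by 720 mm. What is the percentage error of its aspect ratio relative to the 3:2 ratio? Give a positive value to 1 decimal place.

6.9%

Ratio = 1155 / 720 ≈ 1.6042.
Ideal 3:2 = 1.5000. |1.6042 − 1.5000| / 1.5000 ≈ 6.95% → 6.9%.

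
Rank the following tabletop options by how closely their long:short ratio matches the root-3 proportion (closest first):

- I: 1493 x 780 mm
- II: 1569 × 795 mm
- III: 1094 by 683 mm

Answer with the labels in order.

III, I, II

I: 1493/780 ≈ 1.914 → |1.914 − 1.732| = 0.182
II: 1569/795 ≈ 1.974 → |1.974 − 1.732| = 0.242
III: 1094/683 ≈ 1.602 → |1.602 − 1.732| = 0.130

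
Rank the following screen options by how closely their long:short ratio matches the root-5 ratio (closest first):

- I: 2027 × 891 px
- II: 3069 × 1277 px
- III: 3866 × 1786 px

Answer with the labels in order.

Ratios: I = 2027 / 891 ≈ 2.275; II = 3069 / 1277 ≈ 2.403; III = 3866 / 1786 ≈ 2.165.
|Δ from 2.236|: I 0.039; II 0.167; III 0.071.

I, III, II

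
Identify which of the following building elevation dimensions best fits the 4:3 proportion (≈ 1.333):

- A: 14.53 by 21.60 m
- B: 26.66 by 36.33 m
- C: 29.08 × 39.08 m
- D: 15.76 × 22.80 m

C

Target 4:3 ≈ 1.333.
A: 1.487 (Δ0.154)  B: 1.363 (Δ0.030)  C: 1.344 (Δ0.011)  D: 1.447 (Δ0.114)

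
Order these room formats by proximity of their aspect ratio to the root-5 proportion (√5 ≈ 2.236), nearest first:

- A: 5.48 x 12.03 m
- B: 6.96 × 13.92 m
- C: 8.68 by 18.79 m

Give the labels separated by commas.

A, C, B

A: 12.03/5.48 ≈ 2.195 → |2.195 − 2.236| = 0.041
B: 13.92/6.96 ≈ 2.000 → |2.000 − 2.236| = 0.236
C: 18.79/8.68 ≈ 2.165 → |2.165 − 2.236| = 0.071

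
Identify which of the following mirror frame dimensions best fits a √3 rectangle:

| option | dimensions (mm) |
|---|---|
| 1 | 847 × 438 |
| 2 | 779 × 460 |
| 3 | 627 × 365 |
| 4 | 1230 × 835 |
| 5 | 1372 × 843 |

3

Ratios (long/short): 1 ≈ 1.934; 2 ≈ 1.693; 3 ≈ 1.718; 4 ≈ 1.473; 5 ≈ 1.628.
root-3 ≈ 1.732; option 3 is nearest (Δ 0.014).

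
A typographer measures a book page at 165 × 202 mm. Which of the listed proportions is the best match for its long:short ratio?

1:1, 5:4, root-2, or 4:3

202/165 ≈ 1.224. Nearest candidates are 5:4 (1.250, off by 0.026) and 4:3 (1.333, off by 0.109).

5:4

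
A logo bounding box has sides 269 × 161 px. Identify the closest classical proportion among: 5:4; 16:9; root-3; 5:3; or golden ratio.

269/161 ≈ 1.671. Nearest candidates are 5:3 (1.667, off by 0.004) and golden ratio (1.618, off by 0.053).

5:3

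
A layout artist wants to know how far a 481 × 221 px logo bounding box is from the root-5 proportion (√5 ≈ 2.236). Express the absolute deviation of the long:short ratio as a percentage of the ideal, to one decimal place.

2.7%

Ratio = 481 / 221 ≈ 2.1765.
Ideal root-5 ≈ 2.2361. |2.1765 − 2.2361| / 2.2361 ≈ 2.67% → 2.7%.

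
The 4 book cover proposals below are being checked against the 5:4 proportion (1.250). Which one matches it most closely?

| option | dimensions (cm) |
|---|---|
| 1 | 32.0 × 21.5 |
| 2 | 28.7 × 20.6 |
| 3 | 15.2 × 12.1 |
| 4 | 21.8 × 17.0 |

Ratios (long/short): 1 ≈ 1.488; 2 ≈ 1.393; 3 ≈ 1.256; 4 ≈ 1.282.
5:4 ≈ 1.250; option 3 is nearest (Δ 0.006).

3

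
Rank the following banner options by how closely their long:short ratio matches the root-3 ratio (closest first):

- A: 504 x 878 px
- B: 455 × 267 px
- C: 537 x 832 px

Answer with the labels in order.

A: 878/504 ≈ 1.742 → |1.742 − 1.732| = 0.010
B: 455/267 ≈ 1.704 → |1.704 − 1.732| = 0.028
C: 832/537 ≈ 1.549 → |1.549 − 1.732| = 0.183

A, B, C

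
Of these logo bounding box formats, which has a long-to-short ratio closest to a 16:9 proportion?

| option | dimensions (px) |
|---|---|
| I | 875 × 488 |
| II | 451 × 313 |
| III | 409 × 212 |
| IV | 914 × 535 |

Target 16:9 ≈ 1.778.
I: 1.793 (Δ0.015)  II: 1.441 (Δ0.337)  III: 1.929 (Δ0.151)  IV: 1.708 (Δ0.070)

I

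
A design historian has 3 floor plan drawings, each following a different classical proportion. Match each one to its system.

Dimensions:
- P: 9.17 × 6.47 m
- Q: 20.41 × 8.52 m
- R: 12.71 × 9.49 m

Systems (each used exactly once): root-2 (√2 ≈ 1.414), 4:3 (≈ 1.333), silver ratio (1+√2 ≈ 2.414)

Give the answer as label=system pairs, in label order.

P=root-2, Q=silver ratio, R=4:3

Ratios: P ≈ 1.417; Q ≈ 2.396; R ≈ 1.339.
Targets: root-2 ≈ 1.414; 4:3 ≈ 1.333; silver ratio ≈ 2.414.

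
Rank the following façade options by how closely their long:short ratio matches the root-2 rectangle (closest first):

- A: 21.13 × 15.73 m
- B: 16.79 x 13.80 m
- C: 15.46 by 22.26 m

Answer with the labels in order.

C, A, B

A: 21.13/15.73 ≈ 1.343 → |1.343 − 1.414| = 0.071
B: 16.79/13.80 ≈ 1.217 → |1.217 − 1.414| = 0.197
C: 22.26/15.46 ≈ 1.440 → |1.440 − 1.414| = 0.026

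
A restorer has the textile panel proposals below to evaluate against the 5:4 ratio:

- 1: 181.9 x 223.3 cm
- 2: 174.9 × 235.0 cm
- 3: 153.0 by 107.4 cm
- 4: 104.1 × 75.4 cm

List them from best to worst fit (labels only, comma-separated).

1: 223.3/181.9 ≈ 1.228 → |1.228 − 1.250| = 0.022
2: 235.0/174.9 ≈ 1.344 → |1.344 − 1.250| = 0.094
3: 153.0/107.4 ≈ 1.425 → |1.425 − 1.250| = 0.175
4: 104.1/75.4 ≈ 1.381 → |1.381 − 1.250| = 0.131

1, 2, 4, 3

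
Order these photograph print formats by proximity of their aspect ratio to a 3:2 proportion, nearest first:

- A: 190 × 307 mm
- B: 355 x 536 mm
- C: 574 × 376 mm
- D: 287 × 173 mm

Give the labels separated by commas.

A: 307/190 ≈ 1.616 → |1.616 − 1.500| = 0.116
B: 536/355 ≈ 1.510 → |1.510 − 1.500| = 0.010
C: 574/376 ≈ 1.527 → |1.527 − 1.500| = 0.027
D: 287/173 ≈ 1.659 → |1.659 − 1.500| = 0.159

B, C, A, D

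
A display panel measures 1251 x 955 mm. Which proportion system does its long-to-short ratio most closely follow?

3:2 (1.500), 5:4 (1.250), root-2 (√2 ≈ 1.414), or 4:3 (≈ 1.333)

1251/955 ≈ 1.310. Nearest candidates are 4:3 (1.333, off by 0.023) and 5:4 (1.250, off by 0.060).

4:3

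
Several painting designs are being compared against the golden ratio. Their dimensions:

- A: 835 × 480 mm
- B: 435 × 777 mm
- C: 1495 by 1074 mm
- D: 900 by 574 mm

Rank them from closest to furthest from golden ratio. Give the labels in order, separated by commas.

Ratios: A = 835 / 480 ≈ 1.740; B = 777 / 435 ≈ 1.786; C = 1495 / 1074 ≈ 1.392; D = 900 / 574 ≈ 1.568.
|Δ from 1.618|: A 0.122; B 0.168; C 0.226; D 0.050.

D, A, B, C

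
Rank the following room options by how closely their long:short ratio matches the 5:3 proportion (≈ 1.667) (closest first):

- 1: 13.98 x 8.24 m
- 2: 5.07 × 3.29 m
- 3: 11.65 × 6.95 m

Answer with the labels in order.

3, 1, 2

Ratios: 1 = 13.98 / 8.24 ≈ 1.697; 2 = 5.07 / 3.29 ≈ 1.541; 3 = 11.65 / 6.95 ≈ 1.676.
|Δ from 1.667|: 1 0.030; 2 0.126; 3 0.009.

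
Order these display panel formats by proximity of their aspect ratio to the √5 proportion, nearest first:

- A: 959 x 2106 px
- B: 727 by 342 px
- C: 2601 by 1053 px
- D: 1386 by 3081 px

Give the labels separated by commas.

D, A, B, C

Ratios: A = 2106 / 959 ≈ 2.196; B = 727 / 342 ≈ 2.126; C = 2601 / 1053 ≈ 2.470; D = 3081 / 1386 ≈ 2.223.
|Δ from 2.236|: A 0.040; B 0.110; C 0.234; D 0.013.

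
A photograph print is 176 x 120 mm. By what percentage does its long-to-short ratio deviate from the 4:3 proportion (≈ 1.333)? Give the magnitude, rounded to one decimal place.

Ratio = 176 / 120 ≈ 1.4667.
Ideal 4:3 ≈ 1.3333. |1.4667 − 1.3333| / 1.3333 ≈ 10.01% → 10.0%.

10.0%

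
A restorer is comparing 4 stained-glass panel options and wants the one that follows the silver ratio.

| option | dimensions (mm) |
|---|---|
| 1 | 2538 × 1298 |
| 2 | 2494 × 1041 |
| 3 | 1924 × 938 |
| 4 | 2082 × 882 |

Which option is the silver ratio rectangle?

2

Ratios (long/short): 1 ≈ 1.955; 2 ≈ 2.396; 3 ≈ 2.051; 4 ≈ 2.361.
silver ratio ≈ 2.414; option 2 is nearest (Δ 0.018).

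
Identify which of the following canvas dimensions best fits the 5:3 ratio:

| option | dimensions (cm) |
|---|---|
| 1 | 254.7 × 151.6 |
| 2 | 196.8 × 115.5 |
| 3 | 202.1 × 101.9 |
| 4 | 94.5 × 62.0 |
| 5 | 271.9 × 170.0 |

1

Ratios (long/short): 1 ≈ 1.680; 2 ≈ 1.704; 3 ≈ 1.983; 4 ≈ 1.524; 5 ≈ 1.599.
5:3 ≈ 1.667; option 1 is nearest (Δ 0.013).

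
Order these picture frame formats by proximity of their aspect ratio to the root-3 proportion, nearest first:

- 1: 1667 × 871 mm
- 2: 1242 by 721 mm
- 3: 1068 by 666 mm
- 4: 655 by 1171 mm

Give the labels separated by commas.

2, 4, 3, 1

1: 1667/871 ≈ 1.914 → |1.914 − 1.732| = 0.182
2: 1242/721 ≈ 1.723 → |1.723 − 1.732| = 0.009
3: 1068/666 ≈ 1.604 → |1.604 − 1.732| = 0.128
4: 1171/655 ≈ 1.788 → |1.788 − 1.732| = 0.056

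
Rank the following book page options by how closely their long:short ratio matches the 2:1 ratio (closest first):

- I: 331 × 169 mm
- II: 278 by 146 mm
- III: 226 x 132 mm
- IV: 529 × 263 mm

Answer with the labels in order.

IV, I, II, III

I: 331/169 ≈ 1.959 → |1.959 − 2.000| = 0.041
II: 278/146 ≈ 1.904 → |1.904 − 2.000| = 0.096
III: 226/132 ≈ 1.712 → |1.712 − 2.000| = 0.288
IV: 529/263 ≈ 2.011 → |2.011 − 2.000| = 0.011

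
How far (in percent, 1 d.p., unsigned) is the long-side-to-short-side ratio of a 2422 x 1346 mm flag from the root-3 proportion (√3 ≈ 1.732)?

3.9%

Ratio = 2422 / 1346 ≈ 1.7994.
Ideal root-3 ≈ 1.7321. |1.7994 − 1.7321| / 1.7321 ≈ 3.89% → 3.9%.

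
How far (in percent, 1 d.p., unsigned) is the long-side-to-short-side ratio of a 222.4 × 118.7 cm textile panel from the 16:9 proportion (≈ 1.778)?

Ratio = 222.4 / 118.7 ≈ 1.8736.
Ideal 16:9 ≈ 1.7778. |1.8736 − 1.7778| / 1.7778 ≈ 5.39% → 5.4%.

5.4%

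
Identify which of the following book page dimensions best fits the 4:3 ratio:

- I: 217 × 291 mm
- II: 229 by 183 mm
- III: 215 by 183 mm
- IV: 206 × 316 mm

I

Ratios (long/short): I ≈ 1.341; II ≈ 1.251; III ≈ 1.175; IV ≈ 1.534.
4:3 ≈ 1.333; option I is nearest (Δ 0.008).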